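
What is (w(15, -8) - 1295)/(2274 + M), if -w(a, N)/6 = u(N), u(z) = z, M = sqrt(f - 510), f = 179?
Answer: -2835678/5171407 + 1247*I*sqrt(331)/5171407 ≈ -0.54834 + 0.004387*I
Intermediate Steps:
M = I*sqrt(331) (M = sqrt(179 - 510) = sqrt(-331) = I*sqrt(331) ≈ 18.193*I)
w(a, N) = -6*N
(w(15, -8) - 1295)/(2274 + M) = (-6*(-8) - 1295)/(2274 + I*sqrt(331)) = (48 - 1295)/(2274 + I*sqrt(331)) = -1247/(2274 + I*sqrt(331))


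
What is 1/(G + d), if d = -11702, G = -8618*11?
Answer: -1/106500 ≈ -9.3897e-6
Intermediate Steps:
G = -94798
1/(G + d) = 1/(-94798 - 11702) = 1/(-106500) = -1/106500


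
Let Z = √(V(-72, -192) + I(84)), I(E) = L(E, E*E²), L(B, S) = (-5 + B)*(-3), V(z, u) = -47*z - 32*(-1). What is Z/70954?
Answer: 17*√11/70954 ≈ 0.00079464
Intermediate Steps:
V(z, u) = 32 - 47*z (V(z, u) = -47*z + 32 = 32 - 47*z)
L(B, S) = 15 - 3*B
I(E) = 15 - 3*E
Z = 17*√11 (Z = √((32 - 47*(-72)) + (15 - 3*84)) = √((32 + 3384) + (15 - 252)) = √(3416 - 237) = √3179 = 17*√11 ≈ 56.383)
Z/70954 = (17*√11)/70954 = (17*√11)*(1/70954) = 17*√11/70954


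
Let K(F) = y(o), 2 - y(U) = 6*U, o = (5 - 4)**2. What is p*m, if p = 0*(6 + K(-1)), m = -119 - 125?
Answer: 0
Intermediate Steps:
o = 1 (o = 1**2 = 1)
m = -244
y(U) = 2 - 6*U
K(F) = -4 (K(F) = 2 - 6*1 = 2 - 6 = -4)
p = 0 (p = 0*(6 - 4) = 0*2 = 0)
p*m = 0*(-244) = 0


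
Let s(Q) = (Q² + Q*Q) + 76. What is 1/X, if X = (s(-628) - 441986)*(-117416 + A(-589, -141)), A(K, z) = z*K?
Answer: -1/11920468886 ≈ -8.3889e-11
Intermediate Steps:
s(Q) = 76 + 2*Q² (s(Q) = (Q² + Q²) + 76 = 2*Q² + 76 = 76 + 2*Q²)
A(K, z) = K*z
X = -11920468886 (X = ((76 + 2*(-628)²) - 441986)*(-117416 - 589*(-141)) = ((76 + 2*394384) - 441986)*(-117416 + 83049) = ((76 + 788768) - 441986)*(-34367) = (788844 - 441986)*(-34367) = 346858*(-34367) = -11920468886)
1/X = 1/(-11920468886) = -1/11920468886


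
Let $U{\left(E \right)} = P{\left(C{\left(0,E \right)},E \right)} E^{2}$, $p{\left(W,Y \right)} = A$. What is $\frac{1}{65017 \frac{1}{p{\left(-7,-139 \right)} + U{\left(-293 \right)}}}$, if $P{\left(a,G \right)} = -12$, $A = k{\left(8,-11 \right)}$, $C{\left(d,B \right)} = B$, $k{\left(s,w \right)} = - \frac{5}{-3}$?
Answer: $- \frac{39121}{2469} \approx -15.845$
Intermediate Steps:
$k{\left(s,w \right)} = \frac{5}{3}$ ($k{\left(s,w \right)} = \left(-5\right) \left(- \frac{1}{3}\right) = \frac{5}{3}$)
$A = \frac{5}{3} \approx 1.6667$
$p{\left(W,Y \right)} = \frac{5}{3}$
$U{\left(E \right)} = - 12 E^{2}$
$\frac{1}{65017 \frac{1}{p{\left(-7,-139 \right)} + U{\left(-293 \right)}}} = \frac{1}{65017 \frac{1}{\frac{5}{3} - 12 \left(-293\right)^{2}}} = \frac{1}{65017 \frac{1}{\frac{5}{3} - 1030188}} = \frac{1}{65017 \frac{1}{- \frac{3090559}{3}}} = \frac{1}{65017 \left(- \frac{3}{3090559}\right)} = \frac{1}{65017} \left(- \frac{3090559}{3}\right) = - \frac{39121}{2469}$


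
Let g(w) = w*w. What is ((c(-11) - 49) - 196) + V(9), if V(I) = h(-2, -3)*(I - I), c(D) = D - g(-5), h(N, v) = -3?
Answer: -281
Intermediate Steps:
g(w) = w**2
c(D) = -25 + D (c(D) = D - 1*(-5)**2 = D - 1*25 = D - 25 = -25 + D)
V(I) = 0 (V(I) = -3*(I - I) = -3*0 = 0)
((c(-11) - 49) - 196) + V(9) = (((-25 - 11) - 49) - 196) + 0 = ((-36 - 49) - 196) + 0 = (-85 - 196) + 0 = -281 + 0 = -281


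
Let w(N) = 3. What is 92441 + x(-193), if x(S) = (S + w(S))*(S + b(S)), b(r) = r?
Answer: 165781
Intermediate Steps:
x(S) = 2*S*(3 + S) (x(S) = (S + 3)*(S + S) = (3 + S)*(2*S) = 2*S*(3 + S))
92441 + x(-193) = 92441 + 2*(-193)*(3 - 193) = 92441 + 2*(-193)*(-190) = 92441 + 73340 = 165781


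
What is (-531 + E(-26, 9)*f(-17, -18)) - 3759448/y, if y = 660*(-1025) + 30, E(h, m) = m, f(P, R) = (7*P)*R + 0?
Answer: 6342771269/338235 ≈ 18753.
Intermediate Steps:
f(P, R) = 7*P*R (f(P, R) = 7*P*R + 0 = 7*P*R)
y = -676470 (y = -676500 + 30 = -676470)
(-531 + E(-26, 9)*f(-17, -18)) - 3759448/y = (-531 + 9*(7*(-17)*(-18))) - 3759448/(-676470) = (-531 + 9*2142) - 3759448*(-1)/676470 = (-531 + 19278) - 1*(-1879724/338235) = 18747 + 1879724/338235 = 6342771269/338235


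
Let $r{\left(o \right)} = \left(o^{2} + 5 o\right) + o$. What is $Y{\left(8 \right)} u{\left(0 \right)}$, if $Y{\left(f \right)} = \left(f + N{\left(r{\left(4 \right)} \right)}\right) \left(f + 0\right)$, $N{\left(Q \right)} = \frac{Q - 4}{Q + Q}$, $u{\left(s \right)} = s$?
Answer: $0$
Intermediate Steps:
$r{\left(o \right)} = o^{2} + 6 o$
$N{\left(Q \right)} = \frac{-4 + Q}{2 Q}$
$Y{\left(f \right)} = f \left(\frac{9}{20} + f\right)$ ($Y{\left(f \right)} = \left(f + \frac{-4 + 4 \left(6 + 4\right)}{2 \cdot 4 \left(6 + 4\right)}\right) \left(f + 0\right) = \left(f + \frac{-4 + 4 \cdot 10}{2 \cdot 4 \cdot 10}\right) f = \left(f + \frac{-4 + 40}{2 \cdot 40}\right) f = \left(f + \frac{1}{2} \cdot \frac{1}{40} \cdot 36\right) f = \left(f + \frac{9}{20}\right) f = \left(\frac{9}{20} + f\right) f = f \left(\frac{9}{20} + f\right)$)
$Y{\left(8 \right)} u{\left(0 \right)} = \frac{1}{20} \cdot 8 \left(9 + 20 \cdot 8\right) 0 = \frac{1}{20} \cdot 8 \left(9 + 160\right) 0 = \frac{1}{20} \cdot 8 \cdot 169 \cdot 0 = \frac{338}{5} \cdot 0 = 0$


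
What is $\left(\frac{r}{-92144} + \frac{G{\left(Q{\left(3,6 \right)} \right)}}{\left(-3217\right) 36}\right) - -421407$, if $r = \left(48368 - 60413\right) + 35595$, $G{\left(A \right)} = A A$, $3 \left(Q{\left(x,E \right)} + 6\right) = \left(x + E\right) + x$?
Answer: $\frac{562123986873065}{1333922616} \approx 4.2141 \cdot 10^{5}$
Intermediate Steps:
$Q{\left(x,E \right)} = -6 + \frac{E}{3} + \frac{2 x}{3}$ ($Q{\left(x,E \right)} = -6 + \frac{\left(x + E\right) + x}{3} = -6 + \frac{\left(E + x\right) + x}{3} = -6 + \frac{E + 2 x}{3} = -6 + \left(\frac{E}{3} + \frac{2 x}{3}\right) = -6 + \frac{E}{3} + \frac{2 x}{3}$)
$G{\left(A \right)} = A^{2}$
$r = 23550$ ($r = -12045 + 35595 = 23550$)
$\left(\frac{r}{-92144} + \frac{G{\left(Q{\left(3,6 \right)} \right)}}{\left(-3217\right) 36}\right) - -421407 = \left(\frac{23550}{-92144} + \frac{\left(-6 + \frac{1}{3} \cdot 6 + \frac{2}{3} \cdot 3\right)^{2}}{\left(-3217\right) 36}\right) - -421407 = \left(23550 \left(- \frac{1}{92144}\right) + \frac{\left(-6 + 2 + 2\right)^{2}}{-115812}\right) + 421407 = \left(- \frac{11775}{46072} + \left(-2\right)^{2} \left(- \frac{1}{115812}\right)\right) + 421407 = \left(- \frac{11775}{46072} + 4 \left(- \frac{1}{115812}\right)\right) + 421407 = \left(- \frac{11775}{46072} - \frac{1}{28953}\right) + 421407 = - \frac{340967647}{1333922616} + 421407 = \frac{562123986873065}{1333922616}$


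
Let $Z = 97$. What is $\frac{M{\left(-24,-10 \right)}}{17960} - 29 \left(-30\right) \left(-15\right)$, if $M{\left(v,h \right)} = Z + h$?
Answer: $- \frac{234377913}{17960} \approx -13050.0$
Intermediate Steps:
$M{\left(v,h \right)} = 97 + h$
$\frac{M{\left(-24,-10 \right)}}{17960} - 29 \left(-30\right) \left(-15\right) = \frac{97 - 10}{17960} - 29 \left(-30\right) \left(-15\right) = 87 \cdot \frac{1}{17960} - \left(-870\right) \left(-15\right) = \frac{87}{17960} - 13050 = - \frac{234377913}{17960}$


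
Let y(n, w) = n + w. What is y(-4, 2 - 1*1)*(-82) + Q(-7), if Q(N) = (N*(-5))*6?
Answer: 456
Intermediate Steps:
Q(N) = -30*N (Q(N) = -5*N*6 = -30*N)
y(-4, 2 - 1*1)*(-82) + Q(-7) = (-4 + (2 - 1*1))*(-82) - 30*(-7) = (-4 + (2 - 1))*(-82) + 210 = (-4 + 1)*(-82) + 210 = -3*(-82) + 210 = 246 + 210 = 456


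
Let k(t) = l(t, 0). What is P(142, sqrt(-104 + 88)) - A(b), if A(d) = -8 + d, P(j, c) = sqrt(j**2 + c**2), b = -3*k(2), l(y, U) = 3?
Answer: 17 + 2*sqrt(5037) ≈ 158.94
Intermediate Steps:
k(t) = 3
b = -9 (b = -3*3 = -9)
P(j, c) = sqrt(c**2 + j**2)
P(142, sqrt(-104 + 88)) - A(b) = sqrt((sqrt(-104 + 88))**2 + 142**2) - (-8 - 9) = sqrt((sqrt(-16))**2 + 20164) - 1*(-17) = sqrt((4*I)**2 + 20164) + 17 = sqrt(-16 + 20164) + 17 = sqrt(20148) + 17 = 2*sqrt(5037) + 17 = 17 + 2*sqrt(5037)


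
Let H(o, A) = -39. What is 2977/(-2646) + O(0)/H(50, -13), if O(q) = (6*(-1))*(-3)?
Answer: -54577/34398 ≈ -1.5866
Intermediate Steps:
O(q) = 18 (O(q) = -6*(-3) = 18)
2977/(-2646) + O(0)/H(50, -13) = 2977/(-2646) + 18/(-39) = 2977*(-1/2646) + 18*(-1/39) = -2977/2646 - 6/13 = -54577/34398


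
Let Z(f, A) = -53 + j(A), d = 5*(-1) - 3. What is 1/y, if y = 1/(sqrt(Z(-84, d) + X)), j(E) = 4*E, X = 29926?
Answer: 7*sqrt(609) ≈ 172.75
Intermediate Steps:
d = -8 (d = -5 - 3 = -8)
Z(f, A) = -53 + 4*A
y = sqrt(609)/4263 (y = 1/(sqrt((-53 + 4*(-8)) + 29926)) = 1/(sqrt((-53 - 32) + 29926)) = 1/(sqrt(-85 + 29926)) = 1/(sqrt(29841)) = 1/(7*sqrt(609)) = sqrt(609)/4263 ≈ 0.0057889)
1/y = 1/(sqrt(609)/4263) = 7*sqrt(609)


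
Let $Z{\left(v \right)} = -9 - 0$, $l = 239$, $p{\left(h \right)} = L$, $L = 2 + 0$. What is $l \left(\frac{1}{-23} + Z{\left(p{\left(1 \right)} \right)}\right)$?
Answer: $- \frac{49712}{23} \approx -2161.4$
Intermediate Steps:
$L = 2$
$p{\left(h \right)} = 2$
$Z{\left(v \right)} = -9$ ($Z{\left(v \right)} = -9 + 0 = -9$)
$l \left(\frac{1}{-23} + Z{\left(p{\left(1 \right)} \right)}\right) = 239 \left(\frac{1}{-23} - 9\right) = 239 \left(- \frac{1}{23} - 9\right) = 239 \left(- \frac{208}{23}\right) = - \frac{49712}{23}$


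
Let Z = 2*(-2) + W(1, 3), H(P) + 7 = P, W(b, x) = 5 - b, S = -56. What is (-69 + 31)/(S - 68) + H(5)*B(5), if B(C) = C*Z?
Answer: 19/62 ≈ 0.30645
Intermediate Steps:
H(P) = -7 + P
Z = 0 (Z = 2*(-2) + (5 - 1*1) = -4 + (5 - 1) = -4 + 4 = 0)
B(C) = 0 (B(C) = C*0 = 0)
(-69 + 31)/(S - 68) + H(5)*B(5) = (-69 + 31)/(-56 - 68) + (-7 + 5)*0 = -38/(-124) - 2*0 = -38*(-1/124) + 0 = 19/62 + 0 = 19/62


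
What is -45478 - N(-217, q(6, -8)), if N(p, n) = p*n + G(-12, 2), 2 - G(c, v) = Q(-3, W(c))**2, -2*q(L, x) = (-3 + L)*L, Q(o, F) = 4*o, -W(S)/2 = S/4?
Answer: -47289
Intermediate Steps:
W(S) = -S/2 (W(S) = -2*S/4 = -S/2)
q(L, x) = -L*(-3 + L)/2 (q(L, x) = -(-3 + L)*L/2 = -L*(-3 + L)/2)
G(c, v) = -142 (G(c, v) = 2 - (4*(-3))**2 = 2 - 1*(-12)**2 = 2 - 1*144 = 2 - 144 = -142)
N(p, n) = -142 + n*p (N(p, n) = p*n - 142 = n*p - 142 = -142 + n*p)
-45478 - N(-217, q(6, -8)) = -45478 - (-142 + ((1/2)*6*(3 - 1*6))*(-217)) = -45478 - (-142 + ((1/2)*6*(3 - 6))*(-217)) = -45478 - (-142 + ((1/2)*6*(-3))*(-217)) = -45478 - (-142 - 9*(-217)) = -45478 - (-142 + 1953) = -45478 - 1*1811 = -45478 - 1811 = -47289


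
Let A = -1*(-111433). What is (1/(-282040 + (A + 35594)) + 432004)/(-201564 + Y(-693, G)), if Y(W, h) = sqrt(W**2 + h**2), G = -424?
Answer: -11756453318263764/5485225275603923 - 291630780255*sqrt(26401)/5485225275603923 ≈ -2.1519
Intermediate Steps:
A = 111433
(1/(-282040 + (A + 35594)) + 432004)/(-201564 + Y(-693, G)) = (1/(-282040 + (111433 + 35594)) + 432004)/(-201564 + sqrt((-693)**2 + (-424)**2)) = (1/(-282040 + 147027) + 432004)/(-201564 + sqrt(480249 + 179776)) = (1/(-135013) + 432004)/(-201564 + sqrt(660025)) = (-1/135013 + 432004)/(-201564 + 5*sqrt(26401)) = 58326156051/(135013*(-201564 + 5*sqrt(26401)))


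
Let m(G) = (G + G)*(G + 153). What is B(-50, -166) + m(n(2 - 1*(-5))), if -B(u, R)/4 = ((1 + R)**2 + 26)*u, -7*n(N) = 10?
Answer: 267038580/49 ≈ 5.4498e+6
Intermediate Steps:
n(N) = -10/7 (n(N) = -1/7*10 = -10/7)
m(G) = 2*G*(153 + G) (m(G) = (2*G)*(153 + G) = 2*G*(153 + G))
B(u, R) = -4*u*(26 + (1 + R)**2) (B(u, R) = -4*((1 + R)**2 + 26)*u = -4*(26 + (1 + R)**2)*u = -4*u*(26 + (1 + R)**2))
B(-50, -166) + m(n(2 - 1*(-5))) = -4*(-50)*(26 + (1 - 166)**2) + 2*(-10/7)*(153 - 10/7) = -4*(-50)*(26 + (-165)**2) + 2*(-10/7)*(1061/7) = -4*(-50)*(26 + 27225) - 21220/49 = -4*(-50)*27251 - 21220/49 = 5450200 - 21220/49 = 267038580/49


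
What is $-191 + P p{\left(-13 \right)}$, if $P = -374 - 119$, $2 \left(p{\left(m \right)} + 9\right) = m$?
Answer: $\frac{14901}{2} \approx 7450.5$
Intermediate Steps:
$p{\left(m \right)} = -9 + \frac{m}{2}$
$P = -493$
$-191 + P p{\left(-13 \right)} = -191 - 493 \left(-9 + \frac{1}{2} \left(-13\right)\right) = -191 - 493 \left(-9 - \frac{13}{2}\right) = -191 - - \frac{15283}{2} = -191 + \frac{15283}{2} = \frac{14901}{2}$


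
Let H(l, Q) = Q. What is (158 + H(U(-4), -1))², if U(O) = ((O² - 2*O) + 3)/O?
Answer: 24649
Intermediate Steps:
U(O) = (3 + O² - 2*O)/O
(158 + H(U(-4), -1))² = (158 - 1)² = 157² = 24649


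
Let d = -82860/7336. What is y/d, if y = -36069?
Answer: 22050182/6905 ≈ 3193.4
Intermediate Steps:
d = -20715/1834 (d = -82860*1/7336 = -20715/1834 ≈ -11.295)
y/d = -36069/(-20715/1834) = -36069*(-1834/20715) = 22050182/6905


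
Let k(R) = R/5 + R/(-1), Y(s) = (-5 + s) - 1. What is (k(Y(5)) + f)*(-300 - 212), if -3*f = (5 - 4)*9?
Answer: 5632/5 ≈ 1126.4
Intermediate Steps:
Y(s) = -6 + s
f = -3 (f = -(5 - 4)*9/3 = -9/3 = -1/3*9 = -3)
k(R) = -4*R/5 (k(R) = R*(1/5) + R*(-1) = R/5 - R = -4*R/5)
(k(Y(5)) + f)*(-300 - 212) = (-4*(-6 + 5)/5 - 3)*(-300 - 212) = (-4/5*(-1) - 3)*(-512) = (4/5 - 3)*(-512) = -11/5*(-512) = 5632/5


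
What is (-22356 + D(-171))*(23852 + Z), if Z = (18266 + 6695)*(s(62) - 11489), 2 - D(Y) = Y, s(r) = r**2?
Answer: 4232582793719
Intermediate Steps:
D(Y) = 2 - Y
Z = -190826845 (Z = (18266 + 6695)*(62**2 - 11489) = 24961*(3844 - 11489) = 24961*(-7645) = -190826845)
(-22356 + D(-171))*(23852 + Z) = (-22356 + (2 - 1*(-171)))*(23852 - 190826845) = (-22356 + (2 + 171))*(-190802993) = (-22356 + 173)*(-190802993) = -22183*(-190802993) = 4232582793719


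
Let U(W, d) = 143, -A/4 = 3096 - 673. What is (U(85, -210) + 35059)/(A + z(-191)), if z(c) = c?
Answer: -35202/9883 ≈ -3.5619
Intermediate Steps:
A = -9692 (A = -4*(3096 - 673) = -4*2423 = -9692)
(U(85, -210) + 35059)/(A + z(-191)) = (143 + 35059)/(-9692 - 191) = 35202/(-9883) = 35202*(-1/9883) = -35202/9883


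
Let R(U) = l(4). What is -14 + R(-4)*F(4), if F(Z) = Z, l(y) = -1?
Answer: -18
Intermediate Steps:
R(U) = -1
-14 + R(-4)*F(4) = -14 - 1*4 = -14 - 4 = -18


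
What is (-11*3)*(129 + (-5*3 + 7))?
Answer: -3993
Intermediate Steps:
(-11*3)*(129 + (-5*3 + 7)) = -33*(129 + (-15 + 7)) = -33*(129 - 8) = -33*121 = -3993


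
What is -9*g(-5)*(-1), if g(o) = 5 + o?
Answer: 0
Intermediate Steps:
-9*g(-5)*(-1) = -9*(5 - 5)*(-1) = -9*0*(-1) = 0*(-1) = 0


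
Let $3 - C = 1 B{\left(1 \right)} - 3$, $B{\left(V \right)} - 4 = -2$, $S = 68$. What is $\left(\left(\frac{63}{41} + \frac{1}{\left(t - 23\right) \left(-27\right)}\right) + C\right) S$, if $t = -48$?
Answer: $\frac{29593600}{78597} \approx 376.52$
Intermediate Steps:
$B{\left(V \right)} = 2$ ($B{\left(V \right)} = 4 - 2 = 2$)
$C = 4$ ($C = 3 - \left(1 \cdot 2 - 3\right) = 3 - \left(2 - 3\right) = 3 - -1 = 3 + 1 = 4$)
$\left(\left(\frac{63}{41} + \frac{1}{\left(t - 23\right) \left(-27\right)}\right) + C\right) S = \left(\left(\frac{63}{41} + \frac{1}{\left(-48 - 23\right) \left(-27\right)}\right) + 4\right) 68 = \left(\left(63 \cdot \frac{1}{41} + \frac{1}{-71} \left(- \frac{1}{27}\right)\right) + 4\right) 68 = \left(\left(\frac{63}{41} - - \frac{1}{1917}\right) + 4\right) 68 = \left(\left(\frac{63}{41} + \frac{1}{1917}\right) + 4\right) 68 = \left(\frac{120812}{78597} + 4\right) 68 = \frac{435200}{78597} \cdot 68 = \frac{29593600}{78597}$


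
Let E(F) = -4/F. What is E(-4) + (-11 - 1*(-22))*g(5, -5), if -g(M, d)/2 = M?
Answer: -109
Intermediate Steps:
g(M, d) = -2*M
E(-4) + (-11 - 1*(-22))*g(5, -5) = -4/(-4) + (-11 - 1*(-22))*(-2*5) = -4*(-1/4) + (-11 + 22)*(-10) = 1 + 11*(-10) = 1 - 110 = -109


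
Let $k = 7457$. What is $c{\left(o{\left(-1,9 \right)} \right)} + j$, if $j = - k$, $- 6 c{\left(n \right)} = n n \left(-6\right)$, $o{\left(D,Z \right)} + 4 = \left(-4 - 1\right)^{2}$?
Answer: $-7016$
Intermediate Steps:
$o{\left(D,Z \right)} = 21$ ($o{\left(D,Z \right)} = -4 + \left(-4 - 1\right)^{2} = -4 + \left(-5\right)^{2} = -4 + 25 = 21$)
$c{\left(n \right)} = n^{2}$ ($c{\left(n \right)} = - \frac{n n \left(-6\right)}{6} = - \frac{n^{2} \left(-6\right)}{6} = - \frac{\left(-6\right) n^{2}}{6} = n^{2}$)
$j = -7457$ ($j = \left(-1\right) 7457 = -7457$)
$c{\left(o{\left(-1,9 \right)} \right)} + j = 21^{2} - 7457 = 441 - 7457 = -7016$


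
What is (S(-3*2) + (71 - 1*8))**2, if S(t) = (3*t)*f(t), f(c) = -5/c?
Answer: 2304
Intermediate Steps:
S(t) = -15 (S(t) = (3*t)*(-5/t) = -15)
(S(-3*2) + (71 - 1*8))**2 = (-15 + (71 - 1*8))**2 = (-15 + (71 - 8))**2 = (-15 + 63)**2 = 48**2 = 2304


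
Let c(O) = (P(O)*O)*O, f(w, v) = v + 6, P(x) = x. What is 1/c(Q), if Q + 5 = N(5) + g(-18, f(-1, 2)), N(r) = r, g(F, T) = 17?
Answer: 1/4913 ≈ 0.00020354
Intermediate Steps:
f(w, v) = 6 + v
Q = 17 (Q = -5 + (5 + 17) = -5 + 22 = 17)
c(O) = O³ (c(O) = (O*O)*O = O²*O = O³)
1/c(Q) = 1/(17³) = 1/4913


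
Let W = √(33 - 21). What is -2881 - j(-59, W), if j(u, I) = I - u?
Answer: -2940 - 2*√3 ≈ -2943.5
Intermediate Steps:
W = 2*√3 (W = √12 = 2*√3 ≈ 3.4641)
-2881 - j(-59, W) = -2881 - (2*√3 - 1*(-59)) = -2881 - (2*√3 + 59) = -2881 - (59 + 2*√3) = -2881 + (-59 - 2*√3) = -2940 - 2*√3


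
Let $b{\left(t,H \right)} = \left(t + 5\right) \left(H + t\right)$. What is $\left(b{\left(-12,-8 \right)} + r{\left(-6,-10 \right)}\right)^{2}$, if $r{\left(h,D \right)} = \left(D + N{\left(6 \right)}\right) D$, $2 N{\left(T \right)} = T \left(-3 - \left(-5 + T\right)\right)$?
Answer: $129600$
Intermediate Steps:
$N{\left(T \right)} = \frac{T \left(2 - T\right)}{2}$ ($N{\left(T \right)} = \frac{T \left(-3 - \left(-5 + T\right)\right)}{2} = \frac{T \left(2 - T\right)}{2}$)
$b{\left(t,H \right)} = \left(5 + t\right) \left(H + t\right)$
$r{\left(h,D \right)} = D \left(-12 + D\right)$ ($r{\left(h,D \right)} = \left(D + \frac{1}{2} \cdot 6 \left(2 - 6\right)\right) D = \left(D + \frac{1}{2} \cdot 6 \left(-4\right)\right) D = \left(D - 12\right) D = \left(-12 + D\right) D = D \left(-12 + D\right)$)
$\left(b{\left(-12,-8 \right)} + r{\left(-6,-10 \right)}\right)^{2} = \left(\left(\left(-12\right)^{2} + 5 \left(-8\right) + 5 \left(-12\right) - -96\right) - 10 \left(-12 - 10\right)\right)^{2} = \left(\left(144 - 40 - 60 + 96\right) - -220\right)^{2} = \left(140 + 220\right)^{2} = 360^{2} = 129600$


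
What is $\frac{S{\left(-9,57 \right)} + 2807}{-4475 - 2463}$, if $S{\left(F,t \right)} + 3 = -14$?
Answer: $- \frac{1395}{3469} \approx -0.40213$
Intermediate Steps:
$S{\left(F,t \right)} = -17$ ($S{\left(F,t \right)} = -3 - 14 = -17$)
$\frac{S{\left(-9,57 \right)} + 2807}{-4475 - 2463} = \frac{-17 + 2807}{-4475 - 2463} = \frac{2790}{-6938} = 2790 \left(- \frac{1}{6938}\right) = - \frac{1395}{3469}$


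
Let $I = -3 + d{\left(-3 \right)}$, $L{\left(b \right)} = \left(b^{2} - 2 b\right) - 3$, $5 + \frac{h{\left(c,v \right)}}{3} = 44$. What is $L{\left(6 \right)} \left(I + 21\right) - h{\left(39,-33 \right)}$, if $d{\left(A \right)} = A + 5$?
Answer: $303$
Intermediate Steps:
$d{\left(A \right)} = 5 + A$
$h{\left(c,v \right)} = 117$ ($h{\left(c,v \right)} = -15 + 3 \cdot 44 = -15 + 132 = 117$)
$L{\left(b \right)} = -3 + b^{2} - 2 b$
$I = -1$ ($I = -3 + \left(5 - 3\right) = -3 + 2 = -1$)
$L{\left(6 \right)} \left(I + 21\right) - h{\left(39,-33 \right)} = \left(-3 + 6^{2} - 12\right) \left(-1 + 21\right) - 117 = \left(-3 + 36 - 12\right) 20 - 117 = 21 \cdot 20 - 117 = 420 - 117 = 303$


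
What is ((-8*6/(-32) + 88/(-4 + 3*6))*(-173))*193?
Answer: -3639401/14 ≈ -2.5996e+5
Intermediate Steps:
((-8*6/(-32) + 88/(-4 + 3*6))*(-173))*193 = ((-48*(-1/32) + 88/(-4 + 18))*(-173))*193 = ((3/2 + 88/14)*(-173))*193 = ((3/2 + 88*(1/14))*(-173))*193 = ((3/2 + 44/7)*(-173))*193 = ((109/14)*(-173))*193 = -18857/14*193 = -3639401/14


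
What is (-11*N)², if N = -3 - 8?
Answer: 14641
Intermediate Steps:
N = -11
(-11*N)² = (-11*(-11))² = 121² = 14641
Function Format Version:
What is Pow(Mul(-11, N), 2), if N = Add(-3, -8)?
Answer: 14641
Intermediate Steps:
N = -11
Pow(Mul(-11, N), 2) = Pow(Mul(-11, -11), 2) = Pow(121, 2) = 14641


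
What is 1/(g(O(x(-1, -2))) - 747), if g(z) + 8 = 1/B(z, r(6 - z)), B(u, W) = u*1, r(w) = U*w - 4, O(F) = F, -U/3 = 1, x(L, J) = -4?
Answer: -4/3021 ≈ -0.0013241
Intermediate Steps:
U = -3 (U = -3*1 = -3)
r(w) = -4 - 3*w (r(w) = -3*w - 4 = -4 - 3*w)
B(u, W) = u
g(z) = -8 + 1/z
1/(g(O(x(-1, -2))) - 747) = 1/((-8 + 1/(-4)) - 747) = 1/((-8 - ¼) - 747) = 1/(-33/4 - 747) = 1/(-3021/4) = -4/3021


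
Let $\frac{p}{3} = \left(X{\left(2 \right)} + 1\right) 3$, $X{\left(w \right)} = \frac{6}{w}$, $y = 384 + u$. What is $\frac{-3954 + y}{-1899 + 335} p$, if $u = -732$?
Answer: $\frac{38718}{391} \approx 99.023$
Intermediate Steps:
$y = -348$ ($y = 384 - 732 = -348$)
$p = 36$ ($p = 3 \left(\frac{6}{2} + 1\right) 3 = 3 \left(6 \cdot \frac{1}{2} + 1\right) 3 = 3 \left(3 + 1\right) 3 = 3 \cdot 4 \cdot 3 = 3 \cdot 12 = 36$)
$\frac{-3954 + y}{-1899 + 335} p = \frac{-3954 - 348}{-1899 + 335} \cdot 36 = - \frac{4302}{-1564} \cdot 36 = \left(-4302\right) \left(- \frac{1}{1564}\right) 36 = \frac{2151}{782} \cdot 36 = \frac{38718}{391}$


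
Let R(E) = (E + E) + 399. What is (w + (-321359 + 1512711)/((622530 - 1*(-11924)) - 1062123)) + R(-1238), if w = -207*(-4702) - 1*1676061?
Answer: -301432566608/427669 ≈ -7.0483e+5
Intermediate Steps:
R(E) = 399 + 2*E (R(E) = 2*E + 399 = 399 + 2*E)
w = -702747 (w = 973314 - 1676061 = -702747)
(w + (-321359 + 1512711)/((622530 - 1*(-11924)) - 1062123)) + R(-1238) = (-702747 + (-321359 + 1512711)/((622530 - 1*(-11924)) - 1062123)) + (399 + 2*(-1238)) = (-702747 + 1191352/((622530 + 11924) - 1062123)) + (399 - 2476) = (-702747 + 1191352/(634454 - 1062123)) - 2077 = (-702747 + 1191352/(-427669)) - 2077 = (-702747 + 1191352*(-1/427669)) - 2077 = (-702747 - 1191352/427669) - 2077 = -300544298095/427669 - 2077 = -301432566608/427669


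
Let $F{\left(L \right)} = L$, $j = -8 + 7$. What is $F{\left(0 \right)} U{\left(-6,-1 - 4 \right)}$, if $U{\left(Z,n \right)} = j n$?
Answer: $0$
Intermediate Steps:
$j = -1$
$U{\left(Z,n \right)} = - n$
$F{\left(0 \right)} U{\left(-6,-1 - 4 \right)} = 0 \left(- (-1 - 4)\right) = 0 \left(\left(-1\right) \left(-5\right)\right) = 0 \cdot 5 = 0$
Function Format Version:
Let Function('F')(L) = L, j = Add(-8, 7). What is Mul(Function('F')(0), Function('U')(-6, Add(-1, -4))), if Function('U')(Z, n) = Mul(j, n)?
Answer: 0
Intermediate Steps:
j = -1
Function('U')(Z, n) = Mul(-1, n)
Mul(Function('F')(0), Function('U')(-6, Add(-1, -4))) = Mul(0, Mul(-1, Add(-1, -4))) = Mul(0, Mul(-1, -5)) = Mul(0, 5) = 0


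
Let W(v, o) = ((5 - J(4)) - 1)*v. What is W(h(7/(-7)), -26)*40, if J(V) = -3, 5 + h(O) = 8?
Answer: 840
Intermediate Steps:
h(O) = 3 (h(O) = -5 + 8 = 3)
W(v, o) = 7*v (W(v, o) = ((5 - 1*(-3)) - 1)*v = ((5 + 3) - 1)*v = (8 - 1)*v = 7*v)
W(h(7/(-7)), -26)*40 = (7*3)*40 = 21*40 = 840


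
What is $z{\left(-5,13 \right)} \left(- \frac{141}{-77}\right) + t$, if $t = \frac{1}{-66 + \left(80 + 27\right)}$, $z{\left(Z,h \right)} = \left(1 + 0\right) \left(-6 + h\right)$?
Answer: $\frac{5792}{451} \approx 12.843$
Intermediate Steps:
$z{\left(Z,h \right)} = -6 + h$ ($z{\left(Z,h \right)} = 1 \left(-6 + h\right) = -6 + h$)
$t = \frac{1}{41}$ ($t = \frac{1}{-66 + 107} = \frac{1}{41} \approx 0.02439$)
$z{\left(-5,13 \right)} \left(- \frac{141}{-77}\right) + t = \left(-6 + 13\right) \left(- \frac{141}{-77}\right) + \frac{1}{41} = 7 \left(\left(-141\right) \left(- \frac{1}{77}\right)\right) + \frac{1}{41} = 7 \cdot \frac{141}{77} + \frac{1}{41} = \frac{141}{11} + \frac{1}{41} = \frac{5792}{451}$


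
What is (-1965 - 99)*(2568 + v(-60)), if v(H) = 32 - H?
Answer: -5490240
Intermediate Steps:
(-1965 - 99)*(2568 + v(-60)) = (-1965 - 99)*(2568 + (32 - 1*(-60))) = -2064*(2568 + (32 + 60)) = -2064*(2568 + 92) = -2064*2660 = -5490240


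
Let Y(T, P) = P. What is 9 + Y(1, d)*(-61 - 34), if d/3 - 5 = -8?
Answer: 864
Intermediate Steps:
d = -9 (d = 15 + 3*(-8) = 15 - 24 = -9)
9 + Y(1, d)*(-61 - 34) = 9 - 9*(-61 - 34) = 9 - 9*(-95) = 9 + 855 = 864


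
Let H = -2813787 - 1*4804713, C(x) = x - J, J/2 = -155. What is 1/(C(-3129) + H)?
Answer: -1/7621319 ≈ -1.3121e-7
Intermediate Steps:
J = -310 (J = 2*(-155) = -310)
C(x) = 310 + x (C(x) = x - 1*(-310) = x + 310 = 310 + x)
H = -7618500 (H = -2813787 - 4804713 = -7618500)
1/(C(-3129) + H) = 1/((310 - 3129) - 7618500) = 1/(-2819 - 7618500) = 1/(-7621319) = -1/7621319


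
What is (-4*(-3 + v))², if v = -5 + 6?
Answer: 64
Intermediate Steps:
v = 1
(-4*(-3 + v))² = (-4*(-3 + 1))² = (-4*(-2))² = 8² = 64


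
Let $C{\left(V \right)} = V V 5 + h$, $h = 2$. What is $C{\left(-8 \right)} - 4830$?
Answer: $-4508$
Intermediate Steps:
$C{\left(V \right)} = 2 + 5 V^{2}$ ($C{\left(V \right)} = V V 5 + 2 = V 5 V + 2 = 5 V^{2} + 2 = 2 + 5 V^{2}$)
$C{\left(-8 \right)} - 4830 = \left(2 + 5 \left(-8\right)^{2}\right) - 4830 = \left(2 + 5 \cdot 64\right) - 4830 = \left(2 + 320\right) - 4830 = 322 - 4830 = -4508$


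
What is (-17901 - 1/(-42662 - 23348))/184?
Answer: -1181645009/12145840 ≈ -97.288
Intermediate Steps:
(-17901 - 1/(-42662 - 23348))/184 = (-17901 - 1/(-66010))*(1/184) = (-17901 - 1*(-1/66010))*(1/184) = (-17901 + 1/66010)*(1/184) = -1181645009/66010*1/184 = -1181645009/12145840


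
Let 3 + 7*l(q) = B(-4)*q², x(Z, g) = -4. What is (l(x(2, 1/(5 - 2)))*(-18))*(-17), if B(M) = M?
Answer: -20502/7 ≈ -2928.9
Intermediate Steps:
l(q) = -3/7 - 4*q²/7 (l(q) = -3/7 + (-4*q²)/7 = -3/7 - 4*q²/7)
(l(x(2, 1/(5 - 2)))*(-18))*(-17) = ((-3/7 - 4/7*(-4)²)*(-18))*(-17) = ((-3/7 - 4/7*16)*(-18))*(-17) = ((-3/7 - 64/7)*(-18))*(-17) = -67/7*(-18)*(-17) = (1206/7)*(-17) = -20502/7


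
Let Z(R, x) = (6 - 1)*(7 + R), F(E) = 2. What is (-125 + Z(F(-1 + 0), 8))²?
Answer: 6400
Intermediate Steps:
Z(R, x) = 35 + 5*R (Z(R, x) = 5*(7 + R) = 35 + 5*R)
(-125 + Z(F(-1 + 0), 8))² = (-125 + (35 + 5*2))² = (-125 + (35 + 10))² = (-125 + 45)² = (-80)² = 6400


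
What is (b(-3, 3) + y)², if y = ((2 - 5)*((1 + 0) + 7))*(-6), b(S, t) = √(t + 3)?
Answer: (144 + √6)² ≈ 21447.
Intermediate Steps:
b(S, t) = √(3 + t)
y = 144 (y = -3*(1 + 7)*(-6) = -3*8*(-6) = -24*(-6) = 144)
(b(-3, 3) + y)² = (√(3 + 3) + 144)² = (√6 + 144)² = (144 + √6)²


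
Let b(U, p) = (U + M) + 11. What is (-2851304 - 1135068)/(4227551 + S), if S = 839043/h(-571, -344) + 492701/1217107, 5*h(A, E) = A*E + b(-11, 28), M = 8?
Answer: -953056883524411328/1010722863126619261 ≈ -0.94295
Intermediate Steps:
b(U, p) = 19 + U (b(U, p) = (U + 8) + 11 = (8 + U) + 11 = 19 + U)
h(A, E) = 8/5 + A*E/5 (h(A, E) = (A*E + (19 - 11))/5 = (A*E + 8)/5 = (8 + A*E)/5 = 8/5 + A*E/5)
S = 5202807785837/239078762224 (S = 839043/(8/5 + (1/5)*(-571)*(-344)) + 492701/1217107 = 839043/(8/5 + 196424/5) + 492701*(1/1217107) = 839043/(196432/5) + 492701/1217107 = 839043*(5/196432) + 492701/1217107 = 4195215/196432 + 492701/1217107 = 5202807785837/239078762224 ≈ 21.762)
(-2851304 - 1135068)/(4227551 + S) = (-2851304 - 1135068)/(4227551 + 5202807785837/239078762224) = -3986372/1010722863126619261/239078762224 = -3986372*239078762224/1010722863126619261 = -953056883524411328/1010722863126619261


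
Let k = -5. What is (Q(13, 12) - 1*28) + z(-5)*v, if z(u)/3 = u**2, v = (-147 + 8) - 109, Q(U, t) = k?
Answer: -18633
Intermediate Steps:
Q(U, t) = -5
v = -248 (v = -139 - 109 = -248)
z(u) = 3*u**2
(Q(13, 12) - 1*28) + z(-5)*v = (-5 - 1*28) + (3*(-5)**2)*(-248) = (-5 - 28) + (3*25)*(-248) = -33 + 75*(-248) = -33 - 18600 = -18633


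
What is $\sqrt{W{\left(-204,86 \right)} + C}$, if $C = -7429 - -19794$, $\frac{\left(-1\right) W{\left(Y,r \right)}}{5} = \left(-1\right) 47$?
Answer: $30 \sqrt{14} \approx 112.25$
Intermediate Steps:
$W{\left(Y,r \right)} = 235$ ($W{\left(Y,r \right)} = - 5 \left(\left(-1\right) 47\right) = \left(-5\right) \left(-47\right) = 235$)
$C = 12365$ ($C = -7429 + 19794 = 12365$)
$\sqrt{W{\left(-204,86 \right)} + C} = \sqrt{235 + 12365} = \sqrt{12600} = 30 \sqrt{14}$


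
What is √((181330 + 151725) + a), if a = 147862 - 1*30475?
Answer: √450442 ≈ 671.15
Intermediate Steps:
a = 117387 (a = 147862 - 30475 = 117387)
√((181330 + 151725) + a) = √((181330 + 151725) + 117387) = √(333055 + 117387) = √450442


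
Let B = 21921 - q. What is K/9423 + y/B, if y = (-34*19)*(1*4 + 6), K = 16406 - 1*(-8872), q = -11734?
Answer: 52657234/21142071 ≈ 2.4906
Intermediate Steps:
B = 33655 (B = 21921 - 1*(-11734) = 21921 + 11734 = 33655)
K = 25278 (K = 16406 + 8872 = 25278)
y = -6460 (y = -646*(4 + 6) = -646*10 = -6460)
K/9423 + y/B = 25278/9423 - 6460/33655 = 25278*(1/9423) - 6460*1/33655 = 8426/3141 - 1292/6731 = 52657234/21142071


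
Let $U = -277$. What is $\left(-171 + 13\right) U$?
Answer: $43766$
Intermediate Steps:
$\left(-171 + 13\right) U = \left(-171 + 13\right) \left(-277\right) = \left(-158\right) \left(-277\right) = 43766$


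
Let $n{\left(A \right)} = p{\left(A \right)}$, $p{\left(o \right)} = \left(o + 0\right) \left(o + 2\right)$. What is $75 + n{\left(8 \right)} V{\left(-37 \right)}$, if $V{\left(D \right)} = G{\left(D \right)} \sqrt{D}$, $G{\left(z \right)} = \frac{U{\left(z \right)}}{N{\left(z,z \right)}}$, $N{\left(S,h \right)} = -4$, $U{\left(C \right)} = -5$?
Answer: $75 + 100 i \sqrt{37} \approx 75.0 + 608.28 i$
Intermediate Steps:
$p{\left(o \right)} = o \left(2 + o\right)$
$n{\left(A \right)} = A \left(2 + A\right)$
$G{\left(z \right)} = \frac{5}{4}$ ($G{\left(z \right)} = - \frac{5}{-4} = \left(-5\right) \left(- \frac{1}{4}\right) = \frac{5}{4}$)
$V{\left(D \right)} = \frac{5 \sqrt{D}}{4}$
$75 + n{\left(8 \right)} V{\left(-37 \right)} = 75 + 8 \left(2 + 8\right) \frac{5 \sqrt{-37}}{4} = 75 + 8 \cdot 10 \frac{5 i \sqrt{37}}{4} = 75 + 80 \frac{5 i \sqrt{37}}{4} = 75 + 100 i \sqrt{37}$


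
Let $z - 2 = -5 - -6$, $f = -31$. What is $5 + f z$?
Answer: $-88$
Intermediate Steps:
$z = 3$ ($z = 2 - -1 = 2 + \left(-5 + 6\right) = 2 + 1 = 3$)
$5 + f z = 5 - 93 = -88$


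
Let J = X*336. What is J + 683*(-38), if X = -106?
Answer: -61570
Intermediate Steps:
J = -35616 (J = -106*336 = -35616)
J + 683*(-38) = -35616 + 683*(-38) = -35616 - 25954 = -61570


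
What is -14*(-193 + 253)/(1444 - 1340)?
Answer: -105/13 ≈ -8.0769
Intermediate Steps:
-14*(-193 + 253)/(1444 - 1340) = -840/104 = -14*15/26 = -105/13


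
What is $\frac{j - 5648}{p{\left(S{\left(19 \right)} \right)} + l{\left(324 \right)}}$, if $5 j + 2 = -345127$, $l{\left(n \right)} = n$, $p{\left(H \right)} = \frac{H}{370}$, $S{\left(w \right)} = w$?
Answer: $- \frac{27629306}{119899} \approx -230.44$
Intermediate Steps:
$p{\left(H \right)} = \frac{H}{370}$ ($p{\left(H \right)} = H \frac{1}{370} = \frac{H}{370}$)
$j = - \frac{345129}{5}$ ($j = - \frac{2}{5} + \frac{1}{5} \left(-345127\right) = - \frac{2}{5} - \frac{345127}{5} = - \frac{345129}{5} \approx -69026.0$)
$\frac{j - 5648}{p{\left(S{\left(19 \right)} \right)} + l{\left(324 \right)}} = \frac{- \frac{345129}{5} - 5648}{\frac{1}{370} \cdot 19 + 324} = - \frac{373369}{5 \left(\frac{19}{370} + 324\right)} = - \frac{373369}{5 \cdot \frac{119899}{370}} = \left(- \frac{373369}{5}\right) \frac{370}{119899} = - \frac{27629306}{119899}$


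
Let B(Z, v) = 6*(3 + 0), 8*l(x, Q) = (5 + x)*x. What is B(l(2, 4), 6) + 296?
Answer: 314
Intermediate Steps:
l(x, Q) = x*(5 + x)/8 (l(x, Q) = ((5 + x)*x)/8 = (x*(5 + x))/8 = x*(5 + x)/8)
B(Z, v) = 18 (B(Z, v) = 6*3 = 18)
B(l(2, 4), 6) + 296 = 18 + 296 = 314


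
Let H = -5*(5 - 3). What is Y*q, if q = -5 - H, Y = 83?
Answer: 415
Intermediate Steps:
H = -10 (H = -5*2 = -10)
q = 5 (q = -5 - 1*(-10) = -5 + 10 = 5)
Y*q = 83*5 = 415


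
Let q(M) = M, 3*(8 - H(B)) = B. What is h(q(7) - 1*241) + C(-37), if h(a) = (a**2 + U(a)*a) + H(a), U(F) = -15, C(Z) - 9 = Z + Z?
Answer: 58287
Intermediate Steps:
H(B) = 8 - B/3
C(Z) = 9 + 2*Z (C(Z) = 9 + (Z + Z) = 9 + 2*Z)
h(a) = 8 + a**2 - 46*a/3 (h(a) = (a**2 - 15*a) + (8 - a/3) = 8 + a**2 - 46*a/3)
h(q(7) - 1*241) + C(-37) = (8 + (7 - 1*241)**2 - 46*(7 - 1*241)/3) + (9 + 2*(-37)) = (8 + (7 - 241)**2 - 46*(7 - 241)/3) + (9 - 74) = (8 + (-234)**2 - 46/3*(-234)) - 65 = (8 + 54756 + 3588) - 65 = 58352 - 65 = 58287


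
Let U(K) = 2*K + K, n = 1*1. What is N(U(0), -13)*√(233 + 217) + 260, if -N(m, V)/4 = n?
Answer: 260 - 60*√2 ≈ 175.15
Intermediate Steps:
n = 1
U(K) = 3*K
N(m, V) = -4 (N(m, V) = -4*1 = -4)
N(U(0), -13)*√(233 + 217) + 260 = -4*√(233 + 217) + 260 = -60*√2 + 260 = 260 - 60*√2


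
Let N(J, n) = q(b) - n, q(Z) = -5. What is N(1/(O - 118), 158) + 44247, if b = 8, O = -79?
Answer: 44084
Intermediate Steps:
N(J, n) = -5 - n
N(1/(O - 118), 158) + 44247 = (-5 - 1*158) + 44247 = (-5 - 158) + 44247 = -163 + 44247 = 44084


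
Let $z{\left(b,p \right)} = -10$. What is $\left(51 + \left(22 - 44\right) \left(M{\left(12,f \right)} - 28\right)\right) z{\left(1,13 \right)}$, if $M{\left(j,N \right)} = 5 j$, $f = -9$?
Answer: $6530$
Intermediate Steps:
$\left(51 + \left(22 - 44\right) \left(M{\left(12,f \right)} - 28\right)\right) z{\left(1,13 \right)} = \left(51 + \left(22 - 44\right) \left(5 \cdot 12 - 28\right)\right) \left(-10\right) = \left(51 - 22 \left(60 - 28\right)\right) \left(-10\right) = \left(51 - 704\right) \left(-10\right) = \left(-653\right) \left(-10\right) = 6530$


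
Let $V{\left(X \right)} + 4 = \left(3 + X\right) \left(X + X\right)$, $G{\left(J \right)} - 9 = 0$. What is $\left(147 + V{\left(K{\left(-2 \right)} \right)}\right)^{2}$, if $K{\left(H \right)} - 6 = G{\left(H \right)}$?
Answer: $466489$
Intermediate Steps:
$G{\left(J \right)} = 9$ ($G{\left(J \right)} = 9 + 0 = 9$)
$K{\left(H \right)} = 15$ ($K{\left(H \right)} = 6 + 9 = 15$)
$V{\left(X \right)} = -4 + 2 X \left(3 + X\right)$ ($V{\left(X \right)} = -4 + \left(3 + X\right) \left(X + X\right) = -4 + \left(3 + X\right) 2 X = -4 + 2 X \left(3 + X\right)$)
$\left(147 + V{\left(K{\left(-2 \right)} \right)}\right)^{2} = \left(147 + \left(-4 + 2 \cdot 15^{2} + 6 \cdot 15\right)\right)^{2} = \left(147 + \left(-4 + 2 \cdot 225 + 90\right)\right)^{2} = \left(147 + \left(-4 + 450 + 90\right)\right)^{2} = \left(147 + 536\right)^{2} = 683^{2} = 466489$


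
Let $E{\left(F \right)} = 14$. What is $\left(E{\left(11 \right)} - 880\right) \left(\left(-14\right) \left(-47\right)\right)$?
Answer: $-569828$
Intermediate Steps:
$\left(E{\left(11 \right)} - 880\right) \left(\left(-14\right) \left(-47\right)\right) = \left(14 - 880\right) \left(\left(-14\right) \left(-47\right)\right) = \left(-866\right) 658 = -569828$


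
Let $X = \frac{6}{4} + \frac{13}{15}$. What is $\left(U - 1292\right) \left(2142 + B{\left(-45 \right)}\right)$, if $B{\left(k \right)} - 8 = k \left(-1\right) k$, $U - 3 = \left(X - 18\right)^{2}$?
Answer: $- \frac{4700695}{36} \approx -1.3057 \cdot 10^{5}$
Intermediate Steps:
$X = \frac{71}{30}$ ($X = 6 \cdot \frac{1}{4} + 13 \cdot \frac{1}{15} = \frac{3}{2} + \frac{13}{15} = \frac{71}{30} \approx 2.3667$)
$U = \frac{222661}{900}$ ($U = 3 + \left(\frac{71}{30} - 18\right)^{2} = 3 + \left(- \frac{469}{30}\right)^{2} = 3 + \frac{219961}{900} = \frac{222661}{900} \approx 247.4$)
$B{\left(k \right)} = 8 - k^{2}$ ($B{\left(k \right)} = 8 + k \left(-1\right) k = 8 + - k k = 8 - k^{2}$)
$\left(U - 1292\right) \left(2142 + B{\left(-45 \right)}\right) = \left(\frac{222661}{900} - 1292\right) \left(2142 + \left(8 - \left(-45\right)^{2}\right)\right) = - \frac{940139 \left(2142 + \left(8 - 2025\right)\right)}{900} = - \frac{940139 \left(2142 - 2017\right)}{900} = \left(- \frac{940139}{900}\right) 125 = - \frac{4700695}{36}$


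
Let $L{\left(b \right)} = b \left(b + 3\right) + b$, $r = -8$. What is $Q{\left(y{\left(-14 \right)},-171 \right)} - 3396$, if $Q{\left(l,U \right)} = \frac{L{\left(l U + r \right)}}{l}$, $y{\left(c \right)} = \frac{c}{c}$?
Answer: $27929$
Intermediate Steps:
$y{\left(c \right)} = 1$
$L{\left(b \right)} = b + b \left(3 + b\right)$ ($L{\left(b \right)} = b \left(3 + b\right) + b = b + b \left(3 + b\right)$)
$Q{\left(l,U \right)} = \frac{\left(-8 + U l\right) \left(-4 + U l\right)}{l}$ ($Q{\left(l,U \right)} = \frac{\left(l U - 8\right) \left(4 + \left(l U - 8\right)\right)}{l} = \frac{\left(U l - 8\right) \left(4 + \left(U l - 8\right)\right)}{l} = \frac{\left(-8 + U l\right) \left(4 + \left(-8 + U l\right)\right)}{l} = \frac{\left(-8 + U l\right) \left(-4 + U l\right)}{l}$)
$Q{\left(y{\left(-14 \right)},-171 \right)} - 3396 = \frac{\left(-8 - 171\right) \left(-4 - 171\right)}{1} - 3396 = 1 \left(-8 - 171\right) \left(-4 - 171\right) - 3396 = 1 \left(-179\right) \left(-175\right) - 3396 = 31325 - 3396 = 27929$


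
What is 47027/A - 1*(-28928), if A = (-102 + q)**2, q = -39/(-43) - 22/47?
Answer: 1218917582450107/42129615025 ≈ 28933.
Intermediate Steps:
q = 887/2021 (q = -39*(-1/43) - 22*1/47 = 39/43 - 22/47 = 887/2021 ≈ 0.43889)
A = 42129615025/4084441 (A = (-102 + 887/2021)**2 = (-205255/2021)**2 = 42129615025/4084441 ≈ 10315.)
47027/A - 1*(-28928) = 47027/(42129615025/4084441) - 1*(-28928) = 47027*(4084441/42129615025) + 28928 = 192079006907/42129615025 + 28928 = 1218917582450107/42129615025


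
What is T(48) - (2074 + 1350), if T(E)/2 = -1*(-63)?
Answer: -3298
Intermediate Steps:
T(E) = 126 (T(E) = 2*(-1*(-63)) = 2*63 = 126)
T(48) - (2074 + 1350) = 126 - (2074 + 1350) = 126 - 1*3424 = 126 - 3424 = -3298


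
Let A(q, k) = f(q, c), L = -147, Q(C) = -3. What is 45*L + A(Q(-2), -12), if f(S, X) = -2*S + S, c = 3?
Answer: -6612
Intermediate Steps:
f(S, X) = -S
A(q, k) = -q
45*L + A(Q(-2), -12) = 45*(-147) - 1*(-3) = -6615 + 3 = -6612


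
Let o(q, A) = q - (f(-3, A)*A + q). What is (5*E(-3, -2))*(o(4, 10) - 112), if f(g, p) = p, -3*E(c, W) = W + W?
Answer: -4240/3 ≈ -1413.3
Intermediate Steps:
E(c, W) = -2*W/3 (E(c, W) = -(W + W)/3 = -2*W/3)
o(q, A) = -A**2 (o(q, A) = q - (A*A + q) = q - (A**2 + q) = q - (q + A**2) = q + (-q - A**2) = -A**2)
(5*E(-3, -2))*(o(4, 10) - 112) = (5*(-2/3*(-2)))*(-1*10**2 - 112) = (5*(4/3))*(-1*100 - 112) = 20*(-100 - 112)/3 = (20/3)*(-212) = -4240/3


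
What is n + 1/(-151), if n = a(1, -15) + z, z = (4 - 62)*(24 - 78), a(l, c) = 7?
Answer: 473988/151 ≈ 3139.0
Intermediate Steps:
z = 3132 (z = -58*(-54) = 3132)
n = 3139 (n = 7 + 3132 = 3139)
n + 1/(-151) = 3139 + 1/(-151) = 3139 - 1/151 = 473988/151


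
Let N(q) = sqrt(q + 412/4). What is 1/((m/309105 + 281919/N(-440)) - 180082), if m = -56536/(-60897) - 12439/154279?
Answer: -511820519726818042181799742000374245595/92839958140650544092849209403303271252390282 + 2377616650915446242879407288274393775*I*sqrt(337)/92839958140650544092849209403303271252390282 ≈ -5.5129e-6 + 4.7013e-7*I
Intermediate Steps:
N(q) = sqrt(103 + q) (N(q) = sqrt(q + 412*(1/4)) = sqrt(q + 103) = sqrt(103 + q))
m = 7964819761/9395128263 (m = -56536*(-1/60897) - 12439*1/154279 = 56536/60897 - 12439/154279 = 7964819761/9395128263 ≈ 0.84776)
1/((m/309105 + 281919/N(-440)) - 180082) = 1/(((7964819761/9395128263)/309105 + 281919/(sqrt(103 - 440))) - 180082) = 1/(((7964819761/9395128263)*(1/309105) + 281919/(sqrt(-337))) - 180082) = 1/((7964819761/2904081121734615 + 281919/((I*sqrt(337)))) - 180082) = 1/((7964819761/2904081121734615 + 281919*(-I*sqrt(337)/337)) - 180082) = 1/((7964819761/2904081121734615 - 281919*I*sqrt(337)/337) - 180082) = 1/(-522972736556248118669/2904081121734615 - 281919*I*sqrt(337)/337)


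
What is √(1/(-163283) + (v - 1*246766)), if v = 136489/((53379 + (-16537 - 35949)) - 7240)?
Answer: 10*I*√2650587253985650946417/1036357201 ≈ 496.78*I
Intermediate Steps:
v = -136489/6347 (v = 136489/((53379 - 52486) - 7240) = 136489/(893 - 7240) = 136489/(-6347) = 136489*(-1/6347) = -136489/6347 ≈ -21.504)
√(1/(-163283) + (v - 1*246766)) = √(1/(-163283) + (-136489/6347 - 1*246766)) = √(-1/163283 + (-136489/6347 - 246766)) = √(-1/163283 - 1566360291/6347) = √(-255760007401700/1036357201) = 10*I*√2650587253985650946417/1036357201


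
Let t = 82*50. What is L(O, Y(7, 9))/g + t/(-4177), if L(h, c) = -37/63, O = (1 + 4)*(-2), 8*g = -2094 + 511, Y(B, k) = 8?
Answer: -407652508/416568033 ≈ -0.97860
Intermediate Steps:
g = -1583/8 (g = (-2094 + 511)/8 = (⅛)*(-1583) = -1583/8 ≈ -197.88)
t = 4100
O = -10 (O = 5*(-2) = -10)
L(h, c) = -37/63 (L(h, c) = -37*1/63 = -37/63)
L(O, Y(7, 9))/g + t/(-4177) = -37/(63*(-1583/8)) + 4100/(-4177) = -37/63*(-8/1583) + 4100*(-1/4177) = 296/99729 - 4100/4177 = -407652508/416568033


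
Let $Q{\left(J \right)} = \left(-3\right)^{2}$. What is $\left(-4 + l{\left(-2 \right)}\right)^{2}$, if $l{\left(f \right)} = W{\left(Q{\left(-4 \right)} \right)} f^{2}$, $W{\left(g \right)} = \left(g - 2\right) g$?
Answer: $61504$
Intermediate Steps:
$Q{\left(J \right)} = 9$
$W{\left(g \right)} = g \left(-2 + g\right)$ ($W{\left(g \right)} = \left(-2 + g\right) g = g \left(-2 + g\right)$)
$l{\left(f \right)} = 63 f^{2}$ ($l{\left(f \right)} = 9 \left(-2 + 9\right) f^{2} = 9 \cdot 7 f^{2} = 63 f^{2}$)
$\left(-4 + l{\left(-2 \right)}\right)^{2} = \left(-4 + 63 \left(-2\right)^{2}\right)^{2} = \left(-4 + 63 \cdot 4\right)^{2} = \left(-4 + 252\right)^{2} = 248^{2} = 61504$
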